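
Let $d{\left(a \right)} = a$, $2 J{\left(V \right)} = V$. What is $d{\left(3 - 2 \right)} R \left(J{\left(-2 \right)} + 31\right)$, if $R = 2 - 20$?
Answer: $-540$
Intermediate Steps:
$J{\left(V \right)} = \frac{V}{2}$
$R = -18$ ($R = 2 - 20 = -18$)
$d{\left(3 - 2 \right)} R \left(J{\left(-2 \right)} + 31\right) = \left(3 - 2\right) \left(-18\right) \left(\frac{1}{2} \left(-2\right) + 31\right) = 1 \left(-18\right) \left(-1 + 31\right) = \left(-18\right) 30 = -540$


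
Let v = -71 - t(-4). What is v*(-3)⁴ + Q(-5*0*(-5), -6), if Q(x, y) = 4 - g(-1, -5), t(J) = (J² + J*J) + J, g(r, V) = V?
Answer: -8010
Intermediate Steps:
t(J) = J + 2*J² (t(J) = (J² + J²) + J = 2*J² + J = J + 2*J²)
Q(x, y) = 9 (Q(x, y) = 4 - 1*(-5) = 4 + 5 = 9)
v = -99 (v = -71 - (-4)*(1 + 2*(-4)) = -71 - (-4)*(1 - 8) = -71 - (-4)*(-7) = -71 - 1*28 = -71 - 28 = -99)
v*(-3)⁴ + Q(-5*0*(-5), -6) = -99*(-3)⁴ + 9 = -99*81 + 9 = -8019 + 9 = -8010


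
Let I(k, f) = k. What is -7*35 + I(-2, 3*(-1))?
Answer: -247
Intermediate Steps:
-7*35 + I(-2, 3*(-1)) = -7*35 - 2 = -245 - 2 = -247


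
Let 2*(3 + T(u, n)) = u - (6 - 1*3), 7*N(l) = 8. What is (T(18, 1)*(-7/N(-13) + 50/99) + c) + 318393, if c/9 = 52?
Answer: 56115085/176 ≈ 3.1884e+5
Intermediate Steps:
c = 468 (c = 9*52 = 468)
N(l) = 8/7 (N(l) = (1/7)*8 = 8/7)
T(u, n) = -9/2 + u/2 (T(u, n) = -3 + (u - (6 - 1*3))/2 = -3 + (u - (6 - 3))/2 = -3 + (u - 1*3)/2 = -3 + (u - 3)/2 = -3 + (-3 + u)/2 = -3 + (-3/2 + u/2) = -9/2 + u/2)
(T(18, 1)*(-7/N(-13) + 50/99) + c) + 318393 = ((-9/2 + (1/2)*18)*(-7/8/7 + 50/99) + 468) + 318393 = ((-9/2 + 9)*(-7*7/8 + 50*(1/99)) + 468) + 318393 = (9*(-49/8 + 50/99)/2 + 468) + 318393 = ((9/2)*(-4451/792) + 468) + 318393 = (-4451/176 + 468) + 318393 = 77917/176 + 318393 = 56115085/176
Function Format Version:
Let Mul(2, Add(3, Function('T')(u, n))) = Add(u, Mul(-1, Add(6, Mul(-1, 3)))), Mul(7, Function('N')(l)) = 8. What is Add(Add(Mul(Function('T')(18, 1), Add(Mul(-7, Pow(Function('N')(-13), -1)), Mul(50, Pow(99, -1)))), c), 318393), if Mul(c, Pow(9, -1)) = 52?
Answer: Rational(56115085, 176) ≈ 3.1884e+5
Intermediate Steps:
c = 468 (c = Mul(9, 52) = 468)
Function('N')(l) = Rational(8, 7) (Function('N')(l) = Mul(Rational(1, 7), 8) = Rational(8, 7))
Function('T')(u, n) = Add(Rational(-9, 2), Mul(Rational(1, 2), u)) (Function('T')(u, n) = Add(-3, Mul(Rational(1, 2), Add(u, Mul(-1, Add(6, Mul(-1, 3)))))) = Add(-3, Mul(Rational(1, 2), Add(u, Mul(-1, Add(6, -3))))) = Add(-3, Mul(Rational(1, 2), Add(u, Mul(-1, 3)))) = Add(-3, Mul(Rational(1, 2), Add(u, -3))) = Add(-3, Mul(Rational(1, 2), Add(-3, u))) = Add(-3, Add(Rational(-3, 2), Mul(Rational(1, 2), u))) = Add(Rational(-9, 2), Mul(Rational(1, 2), u)))
Add(Add(Mul(Function('T')(18, 1), Add(Mul(-7, Pow(Function('N')(-13), -1)), Mul(50, Pow(99, -1)))), c), 318393) = Add(Add(Mul(Add(Rational(-9, 2), Mul(Rational(1, 2), 18)), Add(Mul(-7, Pow(Rational(8, 7), -1)), Mul(50, Pow(99, -1)))), 468), 318393) = Add(Add(Mul(Add(Rational(-9, 2), 9), Add(Mul(-7, Rational(7, 8)), Mul(50, Rational(1, 99)))), 468), 318393) = Add(Add(Mul(Rational(9, 2), Add(Rational(-49, 8), Rational(50, 99))), 468), 318393) = Add(Add(Mul(Rational(9, 2), Rational(-4451, 792)), 468), 318393) = Add(Add(Rational(-4451, 176), 468), 318393) = Add(Rational(77917, 176), 318393) = Rational(56115085, 176)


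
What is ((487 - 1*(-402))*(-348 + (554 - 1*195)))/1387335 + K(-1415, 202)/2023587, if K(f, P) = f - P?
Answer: 1949481842/311932563405 ≈ 0.0062497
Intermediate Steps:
((487 - 1*(-402))*(-348 + (554 - 1*195)))/1387335 + K(-1415, 202)/2023587 = ((487 - 1*(-402))*(-348 + (554 - 1*195)))/1387335 + (-1415 - 1*202)/2023587 = ((487 + 402)*(-348 + (554 - 195)))*(1/1387335) + (-1415 - 202)*(1/2023587) = (889*(-348 + 359))*(1/1387335) - 1617*1/2023587 = (889*11)*(1/1387335) - 539/674529 = 9779*(1/1387335) - 539/674529 = 9779/1387335 - 539/674529 = 1949481842/311932563405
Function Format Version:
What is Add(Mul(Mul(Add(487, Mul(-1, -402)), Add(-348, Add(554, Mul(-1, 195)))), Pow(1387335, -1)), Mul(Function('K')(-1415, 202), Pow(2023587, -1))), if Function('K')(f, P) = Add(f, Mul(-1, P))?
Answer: Rational(1949481842, 311932563405) ≈ 0.0062497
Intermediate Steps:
Add(Mul(Mul(Add(487, Mul(-1, -402)), Add(-348, Add(554, Mul(-1, 195)))), Pow(1387335, -1)), Mul(Function('K')(-1415, 202), Pow(2023587, -1))) = Add(Mul(Mul(Add(487, Mul(-1, -402)), Add(-348, Add(554, Mul(-1, 195)))), Pow(1387335, -1)), Mul(Add(-1415, Mul(-1, 202)), Pow(2023587, -1))) = Add(Mul(Mul(Add(487, 402), Add(-348, Add(554, -195))), Rational(1, 1387335)), Mul(Add(-1415, -202), Rational(1, 2023587))) = Add(Mul(Mul(889, Add(-348, 359)), Rational(1, 1387335)), Mul(-1617, Rational(1, 2023587))) = Add(Mul(Mul(889, 11), Rational(1, 1387335)), Rational(-539, 674529)) = Add(Mul(9779, Rational(1, 1387335)), Rational(-539, 674529)) = Add(Rational(9779, 1387335), Rational(-539, 674529)) = Rational(1949481842, 311932563405)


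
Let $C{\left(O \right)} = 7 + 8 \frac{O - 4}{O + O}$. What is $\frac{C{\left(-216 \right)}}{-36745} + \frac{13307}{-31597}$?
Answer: $- \frac{13211521808}{31347857655} \approx -0.42145$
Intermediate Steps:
$C{\left(O \right)} = 7 + \frac{4 \left(-4 + O\right)}{O}$ ($C{\left(O \right)} = 7 + 8 \frac{-4 + O}{2 O} = 7 + \frac{4 \left(-4 + O\right)}{O}$)
$\frac{C{\left(-216 \right)}}{-36745} + \frac{13307}{-31597} = \frac{11 - \frac{16}{-216}}{-36745} + \frac{13307}{-31597} = \left(11 - - \frac{2}{27}\right) \left(- \frac{1}{36745}\right) + 13307 \left(- \frac{1}{31597}\right) = \left(11 + \frac{2}{27}\right) \left(- \frac{1}{36745}\right) - \frac{13307}{31597} = \frac{299}{27} \left(- \frac{1}{36745}\right) - \frac{13307}{31597} = - \frac{299}{992115} - \frac{13307}{31597} = - \frac{13211521808}{31347857655}$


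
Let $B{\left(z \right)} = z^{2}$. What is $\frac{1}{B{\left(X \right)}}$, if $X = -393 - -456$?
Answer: $\frac{1}{3969} \approx 0.00025195$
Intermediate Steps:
$X = 63$ ($X = -393 + 456 = 63$)
$\frac{1}{B{\left(X \right)}} = \frac{1}{63^{2}} = \frac{1}{3969}$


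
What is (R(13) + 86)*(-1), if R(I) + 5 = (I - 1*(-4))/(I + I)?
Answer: -2123/26 ≈ -81.654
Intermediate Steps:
R(I) = -5 + (4 + I)/(2*I) (R(I) = -5 + (I - 1*(-4))/(I + I) = -5 + (I + 4)/((2*I)) = -5 + (4 + I)*(1/(2*I)) = -5 + (4 + I)/(2*I))
(R(13) + 86)*(-1) = ((-9/2 + 2/13) + 86)*(-1) = (-113/26 + 86)*(-1) = (2123/26)*(-1) = -2123/26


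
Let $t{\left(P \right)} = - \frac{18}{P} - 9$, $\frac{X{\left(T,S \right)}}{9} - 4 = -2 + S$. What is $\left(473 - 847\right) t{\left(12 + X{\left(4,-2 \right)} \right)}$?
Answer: $3927$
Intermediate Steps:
$X{\left(T,S \right)} = 18 + 9 S$ ($X{\left(T,S \right)} = 36 + 9 \left(-2 + S\right) = 36 + \left(-18 + 9 S\right) = 18 + 9 S$)
$t{\left(P \right)} = -9 - \frac{18}{P}$ ($t{\left(P \right)} = - \frac{18}{P} - 9 = -9 - \frac{18}{P}$)
$\left(473 - 847\right) t{\left(12 + X{\left(4,-2 \right)} \right)} = \left(473 - 847\right) \left(-9 - \frac{18}{12 + \left(18 + 9 \left(-2\right)\right)}\right) = - 374 \left(-9 - \frac{18}{12 + \left(18 - 18\right)}\right) = - 374 \left(-9 - \frac{18}{12 + 0}\right) = - 374 \left(-9 - \frac{18}{12}\right) = - 374 \left(-9 - \frac{3}{2}\right) = \left(-374\right) \left(- \frac{21}{2}\right) = 3927$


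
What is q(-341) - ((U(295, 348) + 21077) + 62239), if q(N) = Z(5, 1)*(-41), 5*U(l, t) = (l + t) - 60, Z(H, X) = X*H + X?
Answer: -418393/5 ≈ -83679.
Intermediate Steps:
Z(H, X) = X + H*X (Z(H, X) = H*X + X = X + H*X)
U(l, t) = -12 + l/5 + t/5 (U(l, t) = ((l + t) - 60)/5 = (-60 + l + t)/5 = -12 + l/5 + t/5)
q(N) = -246 (q(N) = (1*(1 + 5))*(-41) = (1*6)*(-41) = 6*(-41) = -246)
q(-341) - ((U(295, 348) + 21077) + 62239) = -246 - (((-12 + (⅕)*295 + (⅕)*348) + 21077) + 62239) = -246 - (((-12 + 59 + 348/5) + 21077) + 62239) = -246 - ((583/5 + 21077) + 62239) = -246 - (105968/5 + 62239) = -246 - 1*417163/5 = -246 - 417163/5 = -418393/5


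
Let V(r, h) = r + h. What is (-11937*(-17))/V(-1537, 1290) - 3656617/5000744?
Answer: -1015699163575/1235183768 ≈ -822.31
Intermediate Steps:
V(r, h) = h + r
(-11937*(-17))/V(-1537, 1290) - 3656617/5000744 = (-11937*(-17))/(1290 - 1537) - 3656617/5000744 = 202929/(-247) - 3656617*1/5000744 = 202929*(-1/247) - 3656617/5000744 = -202929/247 - 3656617/5000744 = -1015699163575/1235183768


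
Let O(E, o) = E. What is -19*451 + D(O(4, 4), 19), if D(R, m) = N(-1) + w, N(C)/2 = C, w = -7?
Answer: -8578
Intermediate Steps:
N(C) = 2*C
D(R, m) = -9 (D(R, m) = 2*(-1) - 7 = -2 - 7 = -9)
-19*451 + D(O(4, 4), 19) = -19*451 - 9 = -8569 - 9 = -8578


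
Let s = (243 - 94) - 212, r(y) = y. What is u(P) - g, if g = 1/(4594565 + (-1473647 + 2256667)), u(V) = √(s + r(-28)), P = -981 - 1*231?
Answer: -1/5377585 + I*√91 ≈ -1.8596e-7 + 9.5394*I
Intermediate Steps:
P = -1212 (P = -981 - 231 = -1212)
s = -63 (s = 149 - 212 = -63)
u(V) = I*√91 (u(V) = √(-63 - 28) = √(-91) = I*√91)
g = 1/5377585 (g = 1/(4594565 + 783020) = 1/5377585 ≈ 1.8596e-7)
u(P) - g = I*√91 - 1*1/5377585 = I*√91 - 1/5377585 = -1/5377585 + I*√91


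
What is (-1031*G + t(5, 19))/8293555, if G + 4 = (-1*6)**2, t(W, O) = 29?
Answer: -32963/8293555 ≈ -0.0039745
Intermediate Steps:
G = 32 (G = -4 + (-1*6)**2 = -4 + (-6)**2 = -4 + 36 = 32)
(-1031*G + t(5, 19))/8293555 = (-1031*32 + 29)/8293555 = (-32992 + 29)*(1/8293555) = -32963*1/8293555 = -32963/8293555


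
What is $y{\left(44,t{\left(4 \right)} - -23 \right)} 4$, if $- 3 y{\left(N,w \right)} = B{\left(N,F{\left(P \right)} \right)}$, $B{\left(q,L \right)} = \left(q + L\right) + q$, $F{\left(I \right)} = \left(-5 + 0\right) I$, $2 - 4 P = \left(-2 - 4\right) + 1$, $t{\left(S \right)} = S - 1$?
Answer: $- \frac{317}{3} \approx -105.67$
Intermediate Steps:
$t{\left(S \right)} = -1 + S$
$P = \frac{7}{4}$ ($P = \frac{1}{2} - \frac{\left(-2 - 4\right) + 1}{4} = \frac{1}{2} - \frac{-6 + 1}{4} = \frac{1}{2} - - \frac{5}{4} = \frac{1}{2} + \frac{5}{4} = \frac{7}{4} \approx 1.75$)
$F{\left(I \right)} = - 5 I$
$B{\left(q,L \right)} = L + 2 q$ ($B{\left(q,L \right)} = \left(L + q\right) + q = L + 2 q$)
$y{\left(N,w \right)} = \frac{35}{12} - \frac{2 N}{3}$ ($y{\left(N,w \right)} = - \frac{\left(-5\right) \frac{7}{4} + 2 N}{3} = - \frac{- \frac{35}{4} + 2 N}{3} = \frac{35}{12} - \frac{2 N}{3}$)
$y{\left(44,t{\left(4 \right)} - -23 \right)} 4 = \left(\frac{35}{12} - \frac{88}{3}\right) 4 = \left(- \frac{317}{12}\right) 4 = - \frac{317}{3}$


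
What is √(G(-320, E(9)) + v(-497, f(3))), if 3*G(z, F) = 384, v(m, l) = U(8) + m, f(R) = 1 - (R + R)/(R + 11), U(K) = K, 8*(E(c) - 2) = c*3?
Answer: 19*I ≈ 19.0*I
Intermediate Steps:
E(c) = 2 + 3*c/8 (E(c) = 2 + (c*3)/8 = 2 + (3*c)/8 = 2 + 3*c/8)
f(R) = 1 - 2*R/(11 + R)
v(m, l) = 8 + m
G(z, F) = 128 (G(z, F) = (⅓)*384 = 128)
√(G(-320, E(9)) + v(-497, f(3))) = √(128 + (8 - 497)) = √(128 - 489) = √(-361) = 19*I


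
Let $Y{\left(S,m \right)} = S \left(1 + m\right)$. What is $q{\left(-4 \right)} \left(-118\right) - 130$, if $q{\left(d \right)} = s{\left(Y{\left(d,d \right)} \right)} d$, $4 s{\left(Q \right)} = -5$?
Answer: $-720$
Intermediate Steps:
$s{\left(Q \right)} = - \frac{5}{4}$ ($s{\left(Q \right)} = \frac{1}{4} \left(-5\right) = - \frac{5}{4}$)
$q{\left(d \right)} = - \frac{5 d}{4}$
$q{\left(-4 \right)} \left(-118\right) - 130 = \left(- \frac{5}{4}\right) \left(-4\right) \left(-118\right) - 130 = 5 \left(-118\right) - 130 = -590 - 130 = -720$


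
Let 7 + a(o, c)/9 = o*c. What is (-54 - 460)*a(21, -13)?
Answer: 1295280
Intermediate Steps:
a(o, c) = -63 + 9*c*o (a(o, c) = -63 + 9*(o*c) = -63 + 9*(c*o) = -63 + 9*c*o)
(-54 - 460)*a(21, -13) = (-54 - 460)*(-63 + 9*(-13)*21) = -514*(-63 - 2457) = -514*(-2520) = 1295280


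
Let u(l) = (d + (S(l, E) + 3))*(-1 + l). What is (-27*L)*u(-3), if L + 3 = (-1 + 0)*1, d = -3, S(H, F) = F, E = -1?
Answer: 432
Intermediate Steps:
L = -4 (L = -3 + (-1 + 0)*1 = -3 - 1*1 = -3 - 1 = -4)
u(l) = 1 - l (u(l) = (-3 + (-1 + 3))*(-1 + l) = (-3 + 2)*(-1 + l) = -(-1 + l) = 1 - l)
(-27*L)*u(-3) = (-27*(-4))*(1 - 1*(-3)) = 108*(1 + 3) = 108*4 = 432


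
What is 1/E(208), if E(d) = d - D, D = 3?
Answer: 1/205 ≈ 0.0048781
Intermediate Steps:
E(d) = -3 + d (E(d) = d - 1*3 = d - 3 = -3 + d)
1/E(208) = 1/(-3 + 208) = 1/205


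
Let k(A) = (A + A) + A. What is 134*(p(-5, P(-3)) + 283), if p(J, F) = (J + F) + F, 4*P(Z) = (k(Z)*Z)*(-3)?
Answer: 31825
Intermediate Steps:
k(A) = 3*A (k(A) = 2*A + A = 3*A)
P(Z) = -9*Z²/4 (P(Z) = (((3*Z)*Z)*(-3))/4 = ((3*Z²)*(-3))/4 = (-9*Z²)/4 = -9*Z²/4)
p(J, F) = J + 2*F (p(J, F) = (F + J) + F = J + 2*F)
134*(p(-5, P(-3)) + 283) = 134*((-5 + 2*(-9/4*(-3)²)) + 283) = 134*((-5 + 2*(-9/4*9)) + 283) = 134*((-5 + 2*(-81/4)) + 283) = 134*((-5 - 81/2) + 283) = 134*(-91/2 + 283) = 134*(475/2) = 31825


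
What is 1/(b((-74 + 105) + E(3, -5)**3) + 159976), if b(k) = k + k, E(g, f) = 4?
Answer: 1/160166 ≈ 6.2435e-6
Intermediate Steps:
b(k) = 2*k
1/(b((-74 + 105) + E(3, -5)**3) + 159976) = 1/(2*((-74 + 105) + 4**3) + 159976) = 1/(2*(31 + 64) + 159976) = 1/(2*95 + 159976) = 1/(190 + 159976) = 1/160166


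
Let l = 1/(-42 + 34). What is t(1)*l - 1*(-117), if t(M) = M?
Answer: 935/8 ≈ 116.88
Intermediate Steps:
l = -⅛ (l = 1/(-8) = -⅛ ≈ -0.12500)
t(1)*l - 1*(-117) = 1*(-⅛) - 1*(-117) = -⅛ + 117 = 935/8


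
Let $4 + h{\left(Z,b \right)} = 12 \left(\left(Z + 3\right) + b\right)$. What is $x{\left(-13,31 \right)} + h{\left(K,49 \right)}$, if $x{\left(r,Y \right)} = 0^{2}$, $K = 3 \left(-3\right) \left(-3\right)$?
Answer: $944$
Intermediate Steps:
$K = 27$ ($K = \left(-9\right) \left(-3\right) = 27$)
$h{\left(Z,b \right)} = 32 + 12 Z + 12 b$ ($h{\left(Z,b \right)} = -4 + 12 \left(\left(Z + 3\right) + b\right) = -4 + 12 \left(\left(3 + Z\right) + b\right) = -4 + 12 \left(3 + Z + b\right) = -4 + \left(36 + 12 Z + 12 b\right) = 32 + 12 Z + 12 b$)
$x{\left(r,Y \right)} = 0$
$x{\left(-13,31 \right)} + h{\left(K,49 \right)} = 0 + \left(32 + 12 \cdot 27 + 12 \cdot 49\right) = 0 + \left(32 + 324 + 588\right) = 0 + 944 = 944$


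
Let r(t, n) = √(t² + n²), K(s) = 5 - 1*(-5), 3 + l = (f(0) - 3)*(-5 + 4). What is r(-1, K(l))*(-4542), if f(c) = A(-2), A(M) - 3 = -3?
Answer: -4542*√101 ≈ -45647.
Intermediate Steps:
A(M) = 0 (A(M) = 3 - 3 = 0)
f(c) = 0
l = 0 (l = -3 + (0 - 3)*(-5 + 4) = -3 - 3*(-1) = -3 + 3 = 0)
K(s) = 10 (K(s) = 5 + 5 = 10)
r(t, n) = √(n² + t²)
r(-1, K(l))*(-4542) = √(10² + (-1)²)*(-4542) = √(100 + 1)*(-4542) = √101*(-4542) = -4542*√101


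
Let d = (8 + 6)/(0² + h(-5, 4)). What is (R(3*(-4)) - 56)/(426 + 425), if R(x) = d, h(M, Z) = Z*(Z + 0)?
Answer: -441/6808 ≈ -0.064777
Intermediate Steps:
h(M, Z) = Z² (h(M, Z) = Z*Z = Z²)
d = 7/8 (d = (8 + 6)/(0² + 4²) = 14/(0 + 16) = 14/16 = 14*(1/16) = 7/8 ≈ 0.87500)
R(x) = 7/8
(R(3*(-4)) - 56)/(426 + 425) = (7/8 - 56)/(426 + 425) = -441/8/851 = -441/8*1/851 = -441/6808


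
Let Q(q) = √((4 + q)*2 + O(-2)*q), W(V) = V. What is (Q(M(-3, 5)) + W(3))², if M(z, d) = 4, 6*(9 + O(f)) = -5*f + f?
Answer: -17/3 + 4*I*√33 ≈ -5.6667 + 22.978*I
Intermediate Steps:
O(f) = -9 - 2*f/3 (O(f) = -9 + (-5*f + f)/6 = -9 + (-4*f)/6 = -9 - 2*f/3)
Q(q) = √(8 - 17*q/3) (Q(q) = √((4 + q)*2 + (-9 - ⅔*(-2))*q) = √((8 + 2*q) + (-9 + 4/3)*q) = √((8 + 2*q) - 23*q/3) = √(8 - 17*q/3))
(Q(M(-3, 5)) + W(3))² = (√(72 - 51*4)/3 + 3)² = (√(72 - 204)/3 + 3)² = (√(-132)/3 + 3)² = ((2*I*√33)/3 + 3)² = (2*I*√33/3 + 3)² = (3 + 2*I*√33/3)²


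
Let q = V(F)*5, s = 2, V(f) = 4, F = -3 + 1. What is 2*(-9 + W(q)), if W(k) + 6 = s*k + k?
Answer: 90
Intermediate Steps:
F = -2
q = 20 (q = 4*5 = 20)
W(k) = -6 + 3*k (W(k) = -6 + (2*k + k) = -6 + 3*k)
2*(-9 + W(q)) = 2*(-9 + (-6 + 3*20)) = 2*(-9 + (-6 + 60)) = 2*(-9 + 54) = 2*45 = 90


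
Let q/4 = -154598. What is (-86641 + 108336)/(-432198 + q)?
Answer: -4339/210118 ≈ -0.020650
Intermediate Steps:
q = -618392 (q = 4*(-154598) = -618392)
(-86641 + 108336)/(-432198 + q) = (-86641 + 108336)/(-432198 - 618392) = 21695/(-1050590) = 21695*(-1/1050590) = -4339/210118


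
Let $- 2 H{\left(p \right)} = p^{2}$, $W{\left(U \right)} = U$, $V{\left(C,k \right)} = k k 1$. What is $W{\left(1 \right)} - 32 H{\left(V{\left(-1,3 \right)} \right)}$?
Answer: $1297$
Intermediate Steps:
$V{\left(C,k \right)} = k^{2}$ ($V{\left(C,k \right)} = k^{2} \cdot 1 = k^{2}$)
$H{\left(p \right)} = - \frac{p^{2}}{2}$
$W{\left(1 \right)} - 32 H{\left(V{\left(-1,3 \right)} \right)} = 1 - 32 \left(- \frac{\left(3^{2}\right)^{2}}{2}\right) = 1 - 32 \left(- \frac{9^{2}}{2}\right) = 1 - 32 \left(\left(- \frac{1}{2}\right) 81\right) = 1 - -1296 = 1 + 1296 = 1297$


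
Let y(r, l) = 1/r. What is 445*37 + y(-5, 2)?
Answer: 82324/5 ≈ 16465.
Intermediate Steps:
445*37 + y(-5, 2) = 445*37 + 1/(-5) = 16465 - 1/5 = 82324/5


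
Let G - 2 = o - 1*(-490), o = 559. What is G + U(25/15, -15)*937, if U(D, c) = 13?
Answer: 13232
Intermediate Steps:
G = 1051 (G = 2 + (559 - 1*(-490)) = 2 + (559 + 490) = 2 + 1049 = 1051)
G + U(25/15, -15)*937 = 1051 + 13*937 = 1051 + 12181 = 13232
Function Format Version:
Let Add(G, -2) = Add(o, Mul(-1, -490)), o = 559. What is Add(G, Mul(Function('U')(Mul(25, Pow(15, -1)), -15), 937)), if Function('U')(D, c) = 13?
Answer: 13232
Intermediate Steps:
G = 1051 (G = Add(2, Add(559, Mul(-1, -490))) = Add(2, Add(559, 490)) = Add(2, 1049) = 1051)
Add(G, Mul(Function('U')(Mul(25, Pow(15, -1)), -15), 937)) = Add(1051, Mul(13, 937)) = Add(1051, 12181) = 13232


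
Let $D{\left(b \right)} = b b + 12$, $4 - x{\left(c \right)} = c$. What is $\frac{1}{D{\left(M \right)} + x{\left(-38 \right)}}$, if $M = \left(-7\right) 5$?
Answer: $\frac{1}{1279} \approx 0.00078186$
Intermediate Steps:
$M = -35$
$x{\left(c \right)} = 4 - c$
$D{\left(b \right)} = 12 + b^{2}$ ($D{\left(b \right)} = b^{2} + 12 = 12 + b^{2}$)
$\frac{1}{D{\left(M \right)} + x{\left(-38 \right)}} = \frac{1}{\left(12 + \left(-35\right)^{2}\right) + \left(4 - -38\right)} = \frac{1}{\left(12 + 1225\right) + \left(4 + 38\right)} = \frac{1}{1237 + 42} = \frac{1}{1279}$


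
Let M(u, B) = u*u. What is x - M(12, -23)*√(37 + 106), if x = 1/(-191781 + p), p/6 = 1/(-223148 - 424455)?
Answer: -647603/124197950949 - 144*√143 ≈ -1722.0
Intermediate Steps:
p = -6/647603 (p = 6/(-223148 - 424455) = 6/(-647603) = 6*(-1/647603) = -6/647603 ≈ -9.2649e-6)
M(u, B) = u²
x = -647603/124197950949 (x = 1/(-191781 - 6/647603) = 1/(-124197950949/647603) = -647603/124197950949 ≈ -5.2143e-6)
x - M(12, -23)*√(37 + 106) = -647603/124197950949 - 12²*√(37 + 106) = -647603/124197950949 - 144*√143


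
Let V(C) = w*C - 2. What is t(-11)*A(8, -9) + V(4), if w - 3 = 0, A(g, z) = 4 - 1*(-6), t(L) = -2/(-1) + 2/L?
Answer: 310/11 ≈ 28.182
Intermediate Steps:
t(L) = 2 + 2/L (t(L) = -2*(-1) + 2/L = 2 + 2/L)
A(g, z) = 10 (A(g, z) = 4 + 6 = 10)
w = 3 (w = 3 + 0 = 3)
V(C) = -2 + 3*C (V(C) = 3*C - 2 = -2 + 3*C)
t(-11)*A(8, -9) + V(4) = (2 + 2/(-11))*10 + (-2 + 3*4) = (2 + 2*(-1/11))*10 + (-2 + 12) = (2 - 2/11)*10 + 10 = (20/11)*10 + 10 = 200/11 + 10 = 310/11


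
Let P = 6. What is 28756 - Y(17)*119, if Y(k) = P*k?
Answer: 16618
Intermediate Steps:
Y(k) = 6*k
28756 - Y(17)*119 = 28756 - 6*17*119 = 28756 - 102*119 = 28756 - 1*12138 = 28756 - 12138 = 16618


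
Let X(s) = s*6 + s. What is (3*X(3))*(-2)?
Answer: -126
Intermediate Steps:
X(s) = 7*s (X(s) = 6*s + s = 7*s)
(3*X(3))*(-2) = (3*(7*3))*(-2) = (3*21)*(-2) = 63*(-2) = -126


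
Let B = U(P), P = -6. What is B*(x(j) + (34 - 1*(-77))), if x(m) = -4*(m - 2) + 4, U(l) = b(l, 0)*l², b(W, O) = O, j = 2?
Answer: 0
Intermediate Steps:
U(l) = 0 (U(l) = 0*l² = 0)
B = 0
x(m) = 12 - 4*m (x(m) = -4*(-2 + m) + 4 = (8 - 4*m) + 4 = 12 - 4*m)
B*(x(j) + (34 - 1*(-77))) = 0*((12 - 4*2) + (34 - 1*(-77))) = 0*((12 - 8) + (34 + 77)) = 0*(4 + 111) = 0*115 = 0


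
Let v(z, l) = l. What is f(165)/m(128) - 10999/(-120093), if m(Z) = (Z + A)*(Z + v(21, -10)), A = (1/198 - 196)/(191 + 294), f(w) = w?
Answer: 8902929278228/86818706032071 ≈ 0.10255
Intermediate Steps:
A = -38807/96030 (A = (1/198 - 196)/485 = -38807/198*1/485 = -38807/96030 ≈ -0.40411)
m(Z) = (-10 + Z)*(-38807/96030 + Z) (m(Z) = (Z - 38807/96030)*(Z - 10) = (-38807/96030 + Z)*(-10 + Z) = (-10 + Z)*(-38807/96030 + Z))
f(165)/m(128) - 10999/(-120093) = 165/(38807/9603 + 128² - 999107/96030*128) - 10999/(-120093) = 165/(38807/9603 + 16384 - 63942848/48015) - 10999*(-1/120093) = 165/(722928947/48015) + 10999/120093 = 165*(48015/722928947) + 10999/120093 = 7922475/722928947 + 10999/120093 = 8902929278228/86818706032071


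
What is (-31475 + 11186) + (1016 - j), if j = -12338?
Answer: -6935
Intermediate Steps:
(-31475 + 11186) + (1016 - j) = (-31475 + 11186) + (1016 - 1*(-12338)) = -20289 + (1016 + 12338) = -20289 + 13354 = -6935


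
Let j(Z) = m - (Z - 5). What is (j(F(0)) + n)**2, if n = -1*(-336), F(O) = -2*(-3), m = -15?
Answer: 102400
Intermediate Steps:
F(O) = 6
n = 336
j(Z) = -10 - Z (j(Z) = -15 - (Z - 5) = -15 - (-5 + Z) = -15 + (5 - Z) = -10 - Z)
(j(F(0)) + n)**2 = ((-10 - 1*6) + 336)**2 = ((-10 - 6) + 336)**2 = (-16 + 336)**2 = 320**2 = 102400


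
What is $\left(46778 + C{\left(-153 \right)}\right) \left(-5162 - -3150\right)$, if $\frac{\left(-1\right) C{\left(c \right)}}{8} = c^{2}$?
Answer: $282673928$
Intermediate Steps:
$C{\left(c \right)} = - 8 c^{2}$
$\left(46778 + C{\left(-153 \right)}\right) \left(-5162 - -3150\right) = \left(46778 - 8 \left(-153\right)^{2}\right) \left(-5162 - -3150\right) = \left(46778 - 187272\right) \left(-5162 + \left(-21488 + 24638\right)\right) = \left(46778 - 187272\right) \left(-5162 + 3150\right) = \left(-140494\right) \left(-2012\right) = 282673928$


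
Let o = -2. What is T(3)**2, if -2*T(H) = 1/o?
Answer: 1/16 ≈ 0.062500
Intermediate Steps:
T(H) = 1/4 (T(H) = -1/2/(-2) = -1/2*(-1/2) = 1/4)
T(3)**2 = (1/4)**2 = 1/16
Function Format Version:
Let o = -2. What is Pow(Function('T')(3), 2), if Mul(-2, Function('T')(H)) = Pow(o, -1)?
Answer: Rational(1, 16) ≈ 0.062500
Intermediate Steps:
Function('T')(H) = Rational(1, 4) (Function('T')(H) = Mul(Rational(-1, 2), Pow(-2, -1)) = Mul(Rational(-1, 2), Rational(-1, 2)) = Rational(1, 4))
Pow(Function('T')(3), 2) = Pow(Rational(1, 4), 2) = Rational(1, 16)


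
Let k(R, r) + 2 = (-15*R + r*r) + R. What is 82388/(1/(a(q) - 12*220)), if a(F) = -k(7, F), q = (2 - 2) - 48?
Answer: -399087472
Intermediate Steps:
k(R, r) = -2 + r² - 14*R (k(R, r) = -2 + ((-15*R + r*r) + R) = -2 + ((-15*R + r²) + R) = -2 + ((r² - 15*R) + R) = -2 + (r² - 14*R) = -2 + r² - 14*R)
q = -48 (q = 0 - 48 = -48)
a(F) = 100 - F² (a(F) = -(-2 + F² - 14*7) = -(-2 + F² - 98) = -(-100 + F²) = 100 - F²)
82388/(1/(a(q) - 12*220)) = 82388/(1/((100 - 1*(-48)²) - 12*220)) = 82388/(1/((100 - 1*2304) - 2640)) = 82388/(1/((100 - 2304) - 2640)) = 82388/(1/(-2204 - 2640)) = 82388/(1/(-4844)) = 82388/(-1/4844) = 82388*(-4844) = -399087472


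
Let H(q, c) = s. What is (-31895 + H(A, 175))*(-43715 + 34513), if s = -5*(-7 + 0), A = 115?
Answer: 293175720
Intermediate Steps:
s = 35 (s = -5*(-7) = 35)
H(q, c) = 35
(-31895 + H(A, 175))*(-43715 + 34513) = (-31895 + 35)*(-43715 + 34513) = -31860*(-9202) = 293175720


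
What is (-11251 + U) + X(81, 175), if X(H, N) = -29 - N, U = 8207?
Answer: -3248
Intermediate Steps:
(-11251 + U) + X(81, 175) = (-11251 + 8207) + (-29 - 1*175) = -3044 + (-29 - 175) = -3044 - 204 = -3248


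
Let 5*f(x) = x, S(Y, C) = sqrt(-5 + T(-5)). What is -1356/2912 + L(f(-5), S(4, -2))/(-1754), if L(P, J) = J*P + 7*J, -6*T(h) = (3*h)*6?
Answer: -339/728 - 3*sqrt(10)/877 ≈ -0.47648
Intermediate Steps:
T(h) = -3*h (T(h) = -3*h*6/6 = -3*h)
S(Y, C) = sqrt(10) (S(Y, C) = sqrt(-5 - 3*(-5)) = sqrt(-5 + 15) = sqrt(10))
f(x) = x/5
L(P, J) = 7*J + J*P
-1356/2912 + L(f(-5), S(4, -2))/(-1754) = -1356/2912 + (sqrt(10)*(7 + (1/5)*(-5)))/(-1754) = -1356*1/2912 + (sqrt(10)*(7 - 1))*(-1/1754) = -339/728 + (sqrt(10)*6)*(-1/1754) = -339/728 + (6*sqrt(10))*(-1/1754) = -339/728 - 3*sqrt(10)/877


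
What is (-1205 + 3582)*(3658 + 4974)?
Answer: 20518264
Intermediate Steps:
(-1205 + 3582)*(3658 + 4974) = 2377*8632 = 20518264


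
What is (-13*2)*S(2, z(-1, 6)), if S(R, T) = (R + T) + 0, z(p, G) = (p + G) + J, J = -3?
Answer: -104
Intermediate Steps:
z(p, G) = -3 + G + p (z(p, G) = (p + G) - 3 = (G + p) - 3 = -3 + G + p)
S(R, T) = R + T
(-13*2)*S(2, z(-1, 6)) = (-13*2)*(2 + (-3 + 6 - 1)) = -26*(2 + 2) = -26*4 = -104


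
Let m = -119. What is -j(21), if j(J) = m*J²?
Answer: 52479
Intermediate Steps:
j(J) = -119*J²
-j(21) = -(-119)*21² = -(-119)*441 = -1*(-52479) = 52479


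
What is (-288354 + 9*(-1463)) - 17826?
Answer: -319347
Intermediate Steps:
(-288354 + 9*(-1463)) - 17826 = (-288354 - 13167) - 17826 = -301521 - 17826 = -319347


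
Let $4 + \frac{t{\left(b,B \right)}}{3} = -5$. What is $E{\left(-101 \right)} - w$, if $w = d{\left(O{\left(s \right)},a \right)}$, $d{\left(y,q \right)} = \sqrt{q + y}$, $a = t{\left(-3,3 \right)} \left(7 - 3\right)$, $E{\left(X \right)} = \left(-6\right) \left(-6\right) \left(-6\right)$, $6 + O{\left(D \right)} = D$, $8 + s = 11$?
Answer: $-216 - i \sqrt{111} \approx -216.0 - 10.536 i$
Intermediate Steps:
$s = 3$ ($s = -8 + 11 = 3$)
$O{\left(D \right)} = -6 + D$
$E{\left(X \right)} = -216$ ($E{\left(X \right)} = 36 \left(-6\right) = -216$)
$t{\left(b,B \right)} = -27$ ($t{\left(b,B \right)} = -12 + 3 \left(-5\right) = -12 - 15 = -27$)
$a = -108$ ($a = - 27 \left(7 - 3\right) = \left(-27\right) 4 = -108$)
$w = i \sqrt{111}$ ($w = \sqrt{-108 + \left(-6 + 3\right)} = \sqrt{-108 - 3} = \sqrt{-111} = i \sqrt{111} \approx 10.536 i$)
$E{\left(-101 \right)} - w = -216 - i \sqrt{111}$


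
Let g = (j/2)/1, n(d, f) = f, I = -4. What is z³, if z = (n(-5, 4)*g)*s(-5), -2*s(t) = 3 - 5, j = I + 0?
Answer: -512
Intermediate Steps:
j = -4 (j = -4 + 0 = -4)
s(t) = 1 (s(t) = -(3 - 5)/2 = -½*(-2) = 1)
g = -2 (g = -4/2/1 = -4*½*1 = -2*1 = -2)
z = -8 (z = (4*(-2))*1 = -8*1 = -8)
z³ = (-8)³ = -512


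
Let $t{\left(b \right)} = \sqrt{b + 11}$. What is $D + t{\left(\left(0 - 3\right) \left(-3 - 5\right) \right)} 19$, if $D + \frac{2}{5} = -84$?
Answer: $- \frac{422}{5} + 19 \sqrt{35} \approx 28.006$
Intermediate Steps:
$D = - \frac{422}{5}$ ($D = - \frac{2}{5} - 84 = - \frac{422}{5} \approx -84.4$)
$t{\left(b \right)} = \sqrt{11 + b}$
$D + t{\left(\left(0 - 3\right) \left(-3 - 5\right) \right)} 19 = - \frac{422}{5} + \sqrt{11 + \left(0 - 3\right) \left(-3 - 5\right)} 19 = - \frac{422}{5} + \sqrt{11 - -24} \cdot 19 = - \frac{422}{5} + \sqrt{11 + 24} \cdot 19 = - \frac{422}{5} + \sqrt{35} \cdot 19 = - \frac{422}{5} + 19 \sqrt{35}$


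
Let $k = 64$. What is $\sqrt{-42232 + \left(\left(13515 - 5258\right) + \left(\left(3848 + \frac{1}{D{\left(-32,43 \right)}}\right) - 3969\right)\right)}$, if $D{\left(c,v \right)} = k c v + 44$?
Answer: $\frac{i \sqrt{7337762656845}}{14670} \approx 184.65 i$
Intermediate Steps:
$D{\left(c,v \right)} = 44 + 64 c v$ ($D{\left(c,v \right)} = 64 c v + 44 = 44 + 64 c v$)
$\sqrt{-42232 + \left(\left(13515 - 5258\right) + \left(\left(3848 + \frac{1}{D{\left(-32,43 \right)}}\right) - 3969\right)\right)} = \sqrt{-42232 + \left(\left(13515 - 5258\right) - \left(121 - \frac{1}{44 + 64 \left(-32\right) 43}\right)\right)} = \sqrt{-42232 + \left(8257 - \left(121 - \frac{1}{44 - 88064}\right)\right)} = \sqrt{-42232 + \left(8257 - \left(121 + \frac{1}{88020}\right)\right)} = \sqrt{-42232 + \left(8257 + \left(\left(3848 - \frac{1}{88020}\right) - 3969\right)\right)} = \sqrt{-42232 + \left(8257 + \left(\frac{338700959}{88020} - 3969\right)\right)} = \sqrt{-42232 + \left(8257 - \frac{10650421}{88020}\right)} = \sqrt{-42232 + \frac{716130719}{88020}} = \sqrt{- \frac{3001129921}{88020}} = \frac{i \sqrt{7337762656845}}{14670}$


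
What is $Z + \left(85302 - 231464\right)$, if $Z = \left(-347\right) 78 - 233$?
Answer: $-173461$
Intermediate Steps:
$Z = -27299$ ($Z = -27066 - 233 = -27299$)
$Z + \left(85302 - 231464\right) = -27299 + \left(85302 - 231464\right) = -27299 - 146162 = -173461$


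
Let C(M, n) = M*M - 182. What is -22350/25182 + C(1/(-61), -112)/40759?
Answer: -567791586812/636534811083 ≈ -0.89200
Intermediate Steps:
C(M, n) = -182 + M² (C(M, n) = M² - 182 = -182 + M²)
-22350/25182 + C(1/(-61), -112)/40759 = -22350/25182 + (-182 + (1/(-61))²)/40759 = -22350*1/25182 + (-182 + (-1/61)²)*(1/40759) = -3725/4197 + (-182 + 1/3721)*(1/40759) = -3725/4197 - 677221/3721*1/40759 = -3725/4197 - 677221/151664239 = -567791586812/636534811083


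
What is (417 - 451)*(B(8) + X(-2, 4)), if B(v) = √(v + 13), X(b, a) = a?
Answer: -136 - 34*√21 ≈ -291.81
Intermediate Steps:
B(v) = √(13 + v)
(417 - 451)*(B(8) + X(-2, 4)) = (417 - 451)*(√(13 + 8) + 4) = -34*(√21 + 4) = -34*(4 + √21) = -136 - 34*√21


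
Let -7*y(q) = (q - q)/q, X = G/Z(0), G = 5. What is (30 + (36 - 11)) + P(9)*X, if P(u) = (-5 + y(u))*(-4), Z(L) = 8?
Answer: 135/2 ≈ 67.500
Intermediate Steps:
X = 5/8 ≈ 0.62500
y(q) = 0 (y(q) = -(q - q)/(7*q) = -0/q = -⅐*0 = 0)
P(u) = 20 (P(u) = (-5 + 0)*(-4) = -5*(-4) = 20)
(30 + (36 - 11)) + P(9)*X = (30 + (36 - 11)) + 20*(5/8) = (30 + 25) + 25/2 = 55 + 25/2 = 135/2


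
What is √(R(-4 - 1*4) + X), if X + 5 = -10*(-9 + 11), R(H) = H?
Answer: I*√33 ≈ 5.7446*I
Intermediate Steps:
X = -25 (X = -5 - 10*(-9 + 11) = -5 - 10*2 = -5 - 20 = -25)
√(R(-4 - 1*4) + X) = √((-4 - 1*4) - 25) = √((-4 - 4) - 25) = √(-8 - 25) = √(-33) = I*√33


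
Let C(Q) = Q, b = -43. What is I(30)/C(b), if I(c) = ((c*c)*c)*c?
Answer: -810000/43 ≈ -18837.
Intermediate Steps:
I(c) = c⁴ (I(c) = (c²*c)*c = c³*c = c⁴)
I(30)/C(b) = 30⁴/(-43) = 810000*(-1/43) = -810000/43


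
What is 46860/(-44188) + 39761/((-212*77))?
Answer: -630475427/180331228 ≈ -3.4962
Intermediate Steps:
46860/(-44188) + 39761/((-212*77)) = 46860*(-1/44188) + 39761/(-16324) = -11715/11047 + 39761*(-1/16324) = -11715/11047 - 39761/16324 = -630475427/180331228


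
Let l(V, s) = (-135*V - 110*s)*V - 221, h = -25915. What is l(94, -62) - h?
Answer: -526086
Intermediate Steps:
l(V, s) = -221 + V*(-135*V - 110*s) (l(V, s) = V*(-135*V - 110*s) - 221 = -221 + V*(-135*V - 110*s))
l(94, -62) - h = (-221 - 135*94² - 110*94*(-62)) - 1*(-25915) = (-221 - 135*8836 + 641080) + 25915 = (-221 - 1192860 + 641080) + 25915 = -552001 + 25915 = -526086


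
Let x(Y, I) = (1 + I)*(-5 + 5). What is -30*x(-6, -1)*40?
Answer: 0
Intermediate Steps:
x(Y, I) = 0 (x(Y, I) = (1 + I)*0 = 0)
-30*x(-6, -1)*40 = -30*0*40 = 0*40 = 0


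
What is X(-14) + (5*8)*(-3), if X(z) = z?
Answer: -134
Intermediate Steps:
X(-14) + (5*8)*(-3) = -14 + (5*8)*(-3) = -14 + 40*(-3) = -14 - 120 = -134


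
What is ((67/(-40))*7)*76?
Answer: -8911/10 ≈ -891.10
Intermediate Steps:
((67/(-40))*7)*76 = ((67*(-1/40))*7)*76 = -67/40*7*76 = -469/40*76 = -8911/10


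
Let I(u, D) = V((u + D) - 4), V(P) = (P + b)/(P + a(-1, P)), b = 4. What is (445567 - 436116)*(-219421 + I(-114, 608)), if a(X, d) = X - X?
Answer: -508065893998/245 ≈ -2.0737e+9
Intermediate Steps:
a(X, d) = 0
V(P) = (4 + P)/P (V(P) = (P + 4)/(P + 0) = (4 + P)/P)
I(u, D) = (D + u)/(-4 + D + u) (I(u, D) = (4 + ((u + D) - 4))/((u + D) - 4) = (4 + ((D + u) - 4))/((D + u) - 4) = (4 + (-4 + D + u))/(-4 + D + u) = (D + u)/(-4 + D + u))
(445567 - 436116)*(-219421 + I(-114, 608)) = (445567 - 436116)*(-219421 + (608 - 114)/(-4 + 608 - 114)) = 9451*(-219421 + 494/490) = 9451*(-219421 + (1/490)*494) = 9451*(-219421 + 247/245) = 9451*(-53757898/245) = -508065893998/245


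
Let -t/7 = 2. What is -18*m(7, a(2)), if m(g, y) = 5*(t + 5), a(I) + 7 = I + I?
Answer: 810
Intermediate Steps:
t = -14 (t = -7*2 = -14)
a(I) = -7 + 2*I (a(I) = -7 + (I + I) = -7 + 2*I)
m(g, y) = -45 (m(g, y) = 5*(-14 + 5) = 5*(-9) = -45)
-18*m(7, a(2)) = -18*(-45) = 810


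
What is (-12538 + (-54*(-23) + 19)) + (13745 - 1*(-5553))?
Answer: 8021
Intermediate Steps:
(-12538 + (-54*(-23) + 19)) + (13745 - 1*(-5553)) = (-12538 + (1242 + 19)) + (13745 + 5553) = (-12538 + 1261) + 19298 = -11277 + 19298 = 8021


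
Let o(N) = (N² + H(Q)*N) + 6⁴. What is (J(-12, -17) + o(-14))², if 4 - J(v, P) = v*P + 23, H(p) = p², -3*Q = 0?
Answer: 1610361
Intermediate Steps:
Q = 0 (Q = -⅓*0 = 0)
o(N) = 1296 + N² (o(N) = (N² + 0²*N) + 6⁴ = (N² + 0*N) + 1296 = (N² + 0) + 1296 = N² + 1296 = 1296 + N²)
J(v, P) = -19 - P*v (J(v, P) = 4 - (v*P + 23) = 4 - (P*v + 23) = 4 - (23 + P*v) = 4 + (-23 - P*v) = -19 - P*v)
(J(-12, -17) + o(-14))² = ((-19 - 1*(-17)*(-12)) + (1296 + (-14)²))² = ((-19 - 204) + (1296 + 196))² = (-223 + 1492)² = 1269² = 1610361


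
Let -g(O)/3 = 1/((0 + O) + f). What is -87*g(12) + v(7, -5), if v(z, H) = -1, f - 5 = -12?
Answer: 256/5 ≈ 51.200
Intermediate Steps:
f = -7 (f = 5 - 12 = -7)
g(O) = -3/(-7 + O) (g(O) = -3/((0 + O) - 7) = -3/(O - 7) = -3/(-7 + O))
-87*g(12) + v(7, -5) = -(-261)/(-7 + 12) - 1 = -(-261)/5 - 1 = -87*(-⅗) - 1 = 261/5 - 1 = 256/5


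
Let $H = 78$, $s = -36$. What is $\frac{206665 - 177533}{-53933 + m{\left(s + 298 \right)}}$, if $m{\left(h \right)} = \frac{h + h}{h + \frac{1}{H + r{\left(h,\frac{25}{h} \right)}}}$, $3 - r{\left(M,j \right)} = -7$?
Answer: $- \frac{671696524}{1243487069} \approx -0.54017$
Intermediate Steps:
$r{\left(M,j \right)} = 10$ ($r{\left(M,j \right)} = 3 - -7 = 3 + 7 = 10$)
$m{\left(h \right)} = \frac{2 h}{\frac{1}{88} + h}$ ($m{\left(h \right)} = \frac{h + h}{h + \frac{1}{78 + 10}} = \frac{2 h}{h + \frac{1}{88}} = \frac{2 h}{\frac{1}{88} + h}$)
$\frac{206665 - 177533}{-53933 + m{\left(s + 298 \right)}} = \frac{206665 - 177533}{-53933 + \frac{176 \left(-36 + 298\right)}{1 + 88 \left(-36 + 298\right)}} = \frac{29132}{-53933 + 176 \cdot 262 \frac{1}{1 + 88 \cdot 262}} = \frac{29132}{-53933 + 176 \cdot 262 \frac{1}{1 + 23056}} = \frac{29132}{-53933 + 176 \cdot 262 \cdot \frac{1}{23057}} = \frac{29132}{-53933 + \frac{46112}{23057}} = \frac{29132}{- \frac{1243487069}{23057}} = 29132 \left(- \frac{23057}{1243487069}\right) = - \frac{671696524}{1243487069}$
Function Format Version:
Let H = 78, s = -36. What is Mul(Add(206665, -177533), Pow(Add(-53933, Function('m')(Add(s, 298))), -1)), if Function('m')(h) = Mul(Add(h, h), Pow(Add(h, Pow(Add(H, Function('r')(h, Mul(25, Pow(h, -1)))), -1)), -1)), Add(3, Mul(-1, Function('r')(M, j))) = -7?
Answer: Rational(-671696524, 1243487069) ≈ -0.54017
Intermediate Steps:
Function('r')(M, j) = 10 (Function('r')(M, j) = Add(3, Mul(-1, -7)) = Add(3, 7) = 10)
Function('m')(h) = Mul(2, h, Pow(Add(Rational(1, 88), h), -1)) (Function('m')(h) = Mul(Add(h, h), Pow(Add(h, Pow(Add(78, 10), -1)), -1)) = Mul(Mul(2, h), Pow(Add(h, Pow(88, -1)), -1)) = Mul(Mul(2, h), Pow(Add(h, Rational(1, 88)), -1)) = Mul(Mul(2, h), Pow(Add(Rational(1, 88), h), -1)) = Mul(2, h, Pow(Add(Rational(1, 88), h), -1)))
Mul(Add(206665, -177533), Pow(Add(-53933, Function('m')(Add(s, 298))), -1)) = Mul(Add(206665, -177533), Pow(Add(-53933, Mul(176, Add(-36, 298), Pow(Add(1, Mul(88, Add(-36, 298))), -1))), -1)) = Mul(29132, Pow(Add(-53933, Mul(176, 262, Pow(Add(1, Mul(88, 262)), -1))), -1)) = Mul(29132, Pow(Add(-53933, Mul(176, 262, Pow(Add(1, 23056), -1))), -1)) = Mul(29132, Pow(Add(-53933, Mul(176, 262, Pow(23057, -1))), -1)) = Mul(29132, Pow(Add(-53933, Mul(176, 262, Rational(1, 23057))), -1)) = Mul(29132, Pow(Add(-53933, Rational(46112, 23057)), -1)) = Mul(29132, Pow(Rational(-1243487069, 23057), -1)) = Mul(29132, Rational(-23057, 1243487069)) = Rational(-671696524, 1243487069)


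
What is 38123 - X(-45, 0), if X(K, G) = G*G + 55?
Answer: 38068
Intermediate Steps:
X(K, G) = 55 + G² (X(K, G) = G² + 55 = 55 + G²)
38123 - X(-45, 0) = 38123 - (55 + 0²) = 38123 - (55 + 0) = 38123 - 1*55 = 38123 - 55 = 38068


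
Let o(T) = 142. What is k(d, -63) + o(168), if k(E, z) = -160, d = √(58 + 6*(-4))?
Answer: -18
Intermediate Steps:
d = √34 (d = √(58 - 24) = √34 ≈ 5.8309)
k(d, -63) + o(168) = -160 + 142 = -18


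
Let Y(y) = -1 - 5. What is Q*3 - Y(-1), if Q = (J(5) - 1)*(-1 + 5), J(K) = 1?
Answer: 6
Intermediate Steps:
Y(y) = -6
Q = 0 (Q = (1 - 1)*(-1 + 5) = 0*4 = 0)
Q*3 - Y(-1) = 0*3 - 1*(-6) = 0 + 6 = 6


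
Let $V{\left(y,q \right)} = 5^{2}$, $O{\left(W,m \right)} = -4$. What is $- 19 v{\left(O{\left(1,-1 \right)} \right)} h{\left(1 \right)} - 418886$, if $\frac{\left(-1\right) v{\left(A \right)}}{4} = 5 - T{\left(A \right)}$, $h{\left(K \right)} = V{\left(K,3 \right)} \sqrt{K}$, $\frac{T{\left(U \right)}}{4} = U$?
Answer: $-378986$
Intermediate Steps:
$T{\left(U \right)} = 4 U$
$V{\left(y,q \right)} = 25$
$h{\left(K \right)} = 25 \sqrt{K}$
$v{\left(A \right)} = -20 + 16 A$ ($v{\left(A \right)} = - 4 \left(5 - 4 A\right) = -20 + 16 A$)
$- 19 v{\left(O{\left(1,-1 \right)} \right)} h{\left(1 \right)} - 418886 = - 19 \left(-20 + 16 \left(-4\right)\right) 25 \sqrt{1} - 418886 = - 19 \left(-20 - 64\right) 25 \cdot 1 - 418886 = \left(-19\right) \left(-84\right) 25 - 418886 = 1596 \cdot 25 - 418886 = 39900 - 418886 = -378986$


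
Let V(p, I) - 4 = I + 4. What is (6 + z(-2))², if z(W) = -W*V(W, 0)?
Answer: 484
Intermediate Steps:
V(p, I) = 8 + I (V(p, I) = 4 + (I + 4) = 4 + (4 + I) = 8 + I)
z(W) = -8*W (z(W) = -W*(8 + 0) = -W*8 = -8*W)
(6 + z(-2))² = (6 - 8*(-2))² = (6 + 16)² = 22² = 484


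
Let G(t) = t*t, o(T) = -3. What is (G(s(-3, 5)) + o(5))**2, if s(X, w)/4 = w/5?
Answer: 169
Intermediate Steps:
s(X, w) = 4*w/5 (s(X, w) = 4*(w/5) = 4*w/5)
G(t) = t**2
(G(s(-3, 5)) + o(5))**2 = (((4/5)*5)**2 - 3)**2 = (4**2 - 3)**2 = (16 - 3)**2 = 13**2 = 169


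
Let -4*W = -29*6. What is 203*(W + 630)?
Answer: 273441/2 ≈ 1.3672e+5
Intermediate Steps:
W = 87/2 (W = -(-29)*6/4 = -1/4*(-174) = 87/2 ≈ 43.500)
203*(W + 630) = 203*(87/2 + 630) = 203*(1347/2) = 273441/2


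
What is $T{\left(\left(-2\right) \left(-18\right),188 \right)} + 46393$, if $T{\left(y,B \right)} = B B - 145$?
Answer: $81592$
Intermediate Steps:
$T{\left(y,B \right)} = -145 + B^{2}$ ($T{\left(y,B \right)} = B^{2} - 145 = -145 + B^{2}$)
$T{\left(\left(-2\right) \left(-18\right),188 \right)} + 46393 = \left(-145 + 188^{2}\right) + 46393 = \left(-145 + 35344\right) + 46393 = 35199 + 46393 = 81592$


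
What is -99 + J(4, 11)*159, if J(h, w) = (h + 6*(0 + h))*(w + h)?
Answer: 66681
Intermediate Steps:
J(h, w) = 7*h*(h + w) (J(h, w) = (h + 6*h)*(h + w) = (7*h)*(h + w) = 7*h*(h + w))
-99 + J(4, 11)*159 = -99 + (7*4*(4 + 11))*159 = -99 + (7*4*15)*159 = -99 + 420*159 = -99 + 66780 = 66681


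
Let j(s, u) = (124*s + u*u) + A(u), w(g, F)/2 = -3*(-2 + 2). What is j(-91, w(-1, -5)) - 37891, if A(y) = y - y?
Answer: -49175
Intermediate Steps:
A(y) = 0
w(g, F) = 0 (w(g, F) = 2*(-3*(-2 + 2)) = 2*(-3*0) = 2*0 = 0)
j(s, u) = u**2 + 124*s (j(s, u) = (124*s + u*u) + 0 = (124*s + u**2) + 0 = (u**2 + 124*s) + 0 = u**2 + 124*s)
j(-91, w(-1, -5)) - 37891 = (0**2 + 124*(-91)) - 37891 = (0 - 11284) - 37891 = -11284 - 37891 = -49175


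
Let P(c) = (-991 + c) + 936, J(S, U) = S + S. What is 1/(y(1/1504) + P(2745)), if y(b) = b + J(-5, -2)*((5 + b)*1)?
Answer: 1504/3970551 ≈ 0.00037879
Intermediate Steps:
J(S, U) = 2*S
P(c) = -55 + c
y(b) = -50 - 9*b (y(b) = b + (2*(-5))*((5 + b)*1) = b - 10*(5 + b) = b + (-50 - 10*b) = -50 - 9*b)
1/(y(1/1504) + P(2745)) = 1/((-50 - 9/1504) + (-55 + 2745)) = 1/((-50 - 9*1/1504) + 2690) = 1/((-50 - 9/1504) + 2690) = 1/(-75209/1504 + 2690) = 1/(3970551/1504) = 1504/3970551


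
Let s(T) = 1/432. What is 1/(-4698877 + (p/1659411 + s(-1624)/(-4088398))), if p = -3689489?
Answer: -325647965451744/1530180458994768209723 ≈ -2.1282e-7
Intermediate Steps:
s(T) = 1/432
1/(-4698877 + (p/1659411 + s(-1624)/(-4088398))) = 1/(-4698877 + (-3689489/1659411 + (1/432)/(-4088398))) = 1/(-4698877 + (-3689489*1/1659411 + (1/432)*(-1/4088398))) = 1/(-4698877 + (-3689489/1659411 - 1/1766187936)) = 1/(-4698877 - 724036773718235/325647965451744) = 1/(-1530180458994768209723/325647965451744) = -325647965451744/1530180458994768209723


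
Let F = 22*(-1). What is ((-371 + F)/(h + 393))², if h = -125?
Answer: 154449/71824 ≈ 2.1504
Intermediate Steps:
F = -22
((-371 + F)/(h + 393))² = ((-371 - 22)/(-125 + 393))² = (-393/268)² = 154449/71824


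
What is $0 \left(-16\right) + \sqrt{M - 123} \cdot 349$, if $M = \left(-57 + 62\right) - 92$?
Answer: $349 i \sqrt{210} \approx 5057.5 i$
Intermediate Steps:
$M = -87$ ($M = 5 - 92 = -87$)
$0 \left(-16\right) + \sqrt{M - 123} \cdot 349 = 0 \left(-16\right) + \sqrt{-87 - 123} \cdot 349 = 0 + \sqrt{-210} \cdot 349 = 0 + i \sqrt{210} \cdot 349 = 0 + 349 i \sqrt{210} = 349 i \sqrt{210}$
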